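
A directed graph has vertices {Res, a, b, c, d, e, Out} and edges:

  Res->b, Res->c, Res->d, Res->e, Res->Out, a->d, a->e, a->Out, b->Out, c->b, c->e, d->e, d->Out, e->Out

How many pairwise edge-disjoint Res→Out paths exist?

4

Assign every edge capacity 1; by Menger, the answer equals the max flow.
Path Res→Out (+1); total 1.
Path Res→b→Out (+1); total 2.
Path Res→d→Out (+1); total 3.
Path Res→e→Out (+1); total 4.
No residual Res→Out path; max flow = 4.
Certifying cut of size 4: {Res→Out, Res→d, b→Out, e→Out}.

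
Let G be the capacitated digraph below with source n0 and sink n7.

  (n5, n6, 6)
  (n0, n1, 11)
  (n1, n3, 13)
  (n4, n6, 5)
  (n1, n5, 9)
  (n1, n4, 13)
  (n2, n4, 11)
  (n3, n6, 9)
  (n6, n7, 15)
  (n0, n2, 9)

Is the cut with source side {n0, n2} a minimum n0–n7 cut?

No — its capacity is 22, but the minimum cut has capacity 15.

Given cut capacity: 11 + 11 = 22.
Augment n0→n1→n3→n6→n7: bottleneck 9, flow now 9.
Augment n0→n1→n4→n6→n7: bottleneck 2, flow now 11.
Augment n0→n2→n4→n6→n7: bottleneck 3, flow now 14.
Augment n0→n2→n4→n1→n5→n6→n7: bottleneck 1, flow now 15. (uses reverse residual edge)
No augmenting path remains; maximum flow = 15.
In the residual graph, reachable from n0: {n0, n1, n2, n3, n4, n5, n6}.
Min-cut edges: n6→n7 (15); capacity 15 = 15.
Cut capacity 22 exceeds the max flow 15, so it is not minimum.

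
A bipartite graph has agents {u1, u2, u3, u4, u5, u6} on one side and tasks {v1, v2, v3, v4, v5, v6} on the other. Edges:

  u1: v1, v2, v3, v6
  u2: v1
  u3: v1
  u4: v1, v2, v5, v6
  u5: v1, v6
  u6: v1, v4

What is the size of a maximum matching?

5

Unit-capacity flow: source→left, listed edges, right→sink; max matching = max flow.
Augmenting path u1→v1 (+1); matched 1.
Augmenting path u4→v2 (+1); matched 2.
Augmenting path u5→v6 (+1); matched 3.
Augmenting path u6→v4 (+1); matched 4.
Augmenting path u2→v1→u1→v3 (+1); matched 5.
No augmenting path remains; maximum matching = 5.
König certificate: {u1, u4, u5, u6, v1} is a vertex cover of size 5 (every listed pair touches it), so no matching can be larger.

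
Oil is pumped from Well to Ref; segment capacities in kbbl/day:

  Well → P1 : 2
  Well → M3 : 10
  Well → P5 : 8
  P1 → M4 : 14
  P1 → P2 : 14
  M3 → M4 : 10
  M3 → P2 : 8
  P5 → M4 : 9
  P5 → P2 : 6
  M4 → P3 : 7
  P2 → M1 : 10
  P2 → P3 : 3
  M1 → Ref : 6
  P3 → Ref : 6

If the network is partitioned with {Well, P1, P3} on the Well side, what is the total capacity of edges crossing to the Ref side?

52

Edges leaving {Well, P1, P3}: Well→M3 (10), Well→P5 (8), P1→M4 (14), P1→P2 (14), P3→Ref (6).
Cut capacity = 10 + 8 + 14 + 14 + 6 = 52.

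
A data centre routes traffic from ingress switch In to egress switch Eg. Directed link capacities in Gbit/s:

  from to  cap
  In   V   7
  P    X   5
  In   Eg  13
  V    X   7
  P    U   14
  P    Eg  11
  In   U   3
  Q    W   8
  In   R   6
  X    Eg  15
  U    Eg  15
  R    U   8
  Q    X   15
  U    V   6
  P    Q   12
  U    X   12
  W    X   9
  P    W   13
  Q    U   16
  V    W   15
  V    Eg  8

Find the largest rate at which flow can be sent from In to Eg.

Augment In→Eg: bottleneck 13, flow now 13.
Augment In→U→Eg: bottleneck 3, flow now 16.
Augment In→V→Eg: bottleneck 7, flow now 23.
Augment In→R→U→Eg: bottleneck 6, flow now 29.
No augmenting path remains; maximum flow = 29.
In the residual graph, reachable from In: {In}.
Min-cut edges: In→R (6), In→U (3), In→V (7), In→Eg (13); capacity 6 + 3 + 7 + 13 = 29.
This cut is saturated, so no flow can exceed 29.

29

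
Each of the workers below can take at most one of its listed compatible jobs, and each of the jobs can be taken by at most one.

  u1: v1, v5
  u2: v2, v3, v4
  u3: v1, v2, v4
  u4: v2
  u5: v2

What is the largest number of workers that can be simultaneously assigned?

4

Unit-capacity flow: source→left, listed edges, right→sink; max matching = max flow.
Augmenting path u1→v1 (+1); matched 1.
Augmenting path u2→v2 (+1); matched 2.
Augmenting path u3→v4 (+1); matched 3.
Augmenting path u4→v2→u2→v3 (+1); matched 4.
No augmenting path remains; maximum matching = 4.
König certificate: {u1, u2, u3, v2} is a vertex cover of size 4 (every listed pair touches it), so no matching can be larger.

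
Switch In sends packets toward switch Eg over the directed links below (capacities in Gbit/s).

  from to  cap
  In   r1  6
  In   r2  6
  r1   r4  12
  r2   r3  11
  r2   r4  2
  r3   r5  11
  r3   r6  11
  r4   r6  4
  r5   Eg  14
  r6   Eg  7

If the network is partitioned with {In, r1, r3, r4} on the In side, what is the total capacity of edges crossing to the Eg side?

Edges leaving {In, r1, r3, r4}: In→r2 (6), r3→r5 (11), r3→r6 (11), r4→r6 (4).
Cut capacity = 6 + 11 + 11 + 4 = 32.

32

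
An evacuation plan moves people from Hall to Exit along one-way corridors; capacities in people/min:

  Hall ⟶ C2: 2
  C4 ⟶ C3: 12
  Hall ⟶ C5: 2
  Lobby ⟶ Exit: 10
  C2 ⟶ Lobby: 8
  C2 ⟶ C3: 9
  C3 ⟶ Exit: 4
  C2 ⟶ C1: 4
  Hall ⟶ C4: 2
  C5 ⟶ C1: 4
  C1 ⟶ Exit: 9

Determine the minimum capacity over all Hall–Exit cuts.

6

Augment Hall→C4→C3→Exit: bottleneck 2, flow now 2.
Augment Hall→C5→C1→Exit: bottleneck 2, flow now 4.
Augment Hall→C2→C1→Exit: bottleneck 2, flow now 6.
No augmenting path remains; maximum flow = 6.
By max-flow min-cut, the minimum cut capacity equals the max flow.
In the residual graph, reachable from Hall: {Hall}.
Min-cut edges: Hall→C4 (2), Hall→C5 (2), Hall→C2 (2); capacity 2 + 2 + 2 = 6.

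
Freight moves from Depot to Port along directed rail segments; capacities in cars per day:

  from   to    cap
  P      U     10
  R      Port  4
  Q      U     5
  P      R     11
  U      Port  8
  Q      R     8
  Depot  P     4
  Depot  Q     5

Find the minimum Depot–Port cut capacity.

9

Augment Depot→P→R→Port: bottleneck 4, flow now 4.
Augment Depot→Q→U→Port: bottleneck 5, flow now 9.
No augmenting path remains; maximum flow = 9.
By max-flow min-cut, the minimum cut capacity equals the max flow.
In the residual graph, reachable from Depot: {Depot}.
Min-cut edges: Depot→P (4), Depot→Q (5); capacity 4 + 5 = 9.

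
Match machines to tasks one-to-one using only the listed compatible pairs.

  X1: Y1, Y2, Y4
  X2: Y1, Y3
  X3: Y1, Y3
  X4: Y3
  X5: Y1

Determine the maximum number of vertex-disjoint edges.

Unit-capacity flow: source→left, listed edges, right→sink; max matching = max flow.
Augmenting path X1→Y1 (+1); matched 1.
Augmenting path X2→Y3 (+1); matched 2.
Augmenting path X3→Y1→X1→Y2 (+1); matched 3.
No augmenting path remains; maximum matching = 3.
König certificate: {X1, Y1, Y3} is a vertex cover of size 3 (every listed pair touches it), so no matching can be larger.

3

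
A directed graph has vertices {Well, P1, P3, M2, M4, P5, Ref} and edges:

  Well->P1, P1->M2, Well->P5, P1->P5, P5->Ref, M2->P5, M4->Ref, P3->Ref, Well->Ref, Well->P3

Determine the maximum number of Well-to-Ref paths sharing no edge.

3

Assign every edge capacity 1; by Menger, the answer equals the max flow.
Path Well→Ref (+1); total 1.
Path Well→P3→Ref (+1); total 2.
Path Well→P5→Ref (+1); total 3.
No residual Well→Ref path; max flow = 3.
Certifying cut of size 3: {P5→Ref, Well→P3, Well→Ref}.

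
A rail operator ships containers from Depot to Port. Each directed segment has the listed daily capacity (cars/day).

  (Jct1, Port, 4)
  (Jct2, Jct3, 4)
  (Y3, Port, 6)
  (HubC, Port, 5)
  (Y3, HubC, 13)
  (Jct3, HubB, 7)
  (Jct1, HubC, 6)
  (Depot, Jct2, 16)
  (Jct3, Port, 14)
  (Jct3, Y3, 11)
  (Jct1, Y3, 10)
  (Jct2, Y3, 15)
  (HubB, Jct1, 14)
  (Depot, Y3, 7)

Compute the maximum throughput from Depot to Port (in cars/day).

Augment Depot→Y3→Port: bottleneck 6, flow now 6.
Augment Depot→Jct2→Jct3→Port: bottleneck 4, flow now 10.
Augment Depot→Y3→HubC→Port: bottleneck 1, flow now 11.
Augment Depot→Jct2→Y3→HubC→Port: bottleneck 4, flow now 15.
No augmenting path remains; maximum flow = 15.
In the residual graph, reachable from Depot: {Depot, Jct2, Y3, HubC}.
Min-cut edges: Jct2→Jct3 (4), Y3→Port (6), HubC→Port (5); capacity 4 + 6 + 5 = 15.
This cut is saturated, so no flow can exceed 15.

15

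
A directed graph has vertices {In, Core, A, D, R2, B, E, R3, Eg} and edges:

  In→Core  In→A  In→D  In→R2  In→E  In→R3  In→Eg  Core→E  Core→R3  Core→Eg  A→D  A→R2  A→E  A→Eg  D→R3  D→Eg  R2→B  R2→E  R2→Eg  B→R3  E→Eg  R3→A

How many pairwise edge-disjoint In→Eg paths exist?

6

Assign every edge capacity 1; by Menger, the answer equals the max flow.
Path In→Eg (+1); total 1.
Path In→Core→Eg (+1); total 2.
Path In→A→Eg (+1); total 3.
Path In→D→Eg (+1); total 4.
Path In→R2→Eg (+1); total 5.
Path In→E→Eg (+1); total 6.
No residual In→Eg path; max flow = 6.
Certifying cut of size 6: {A→Eg, D→Eg, E→Eg, In→Core, In→Eg, R2→Eg}.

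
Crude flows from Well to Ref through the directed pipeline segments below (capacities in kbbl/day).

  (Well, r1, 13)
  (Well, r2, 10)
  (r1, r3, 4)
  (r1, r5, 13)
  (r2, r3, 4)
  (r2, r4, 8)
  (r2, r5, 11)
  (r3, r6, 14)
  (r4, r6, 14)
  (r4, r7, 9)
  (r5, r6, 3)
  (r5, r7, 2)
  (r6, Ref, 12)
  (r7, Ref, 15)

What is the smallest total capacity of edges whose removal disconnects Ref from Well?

Augment Well→r1→r3→r6→Ref: bottleneck 4, flow now 4.
Augment Well→r1→r5→r6→Ref: bottleneck 3, flow now 7.
Augment Well→r1→r5→r7→Ref: bottleneck 2, flow now 9.
Augment Well→r2→r3→r6→Ref: bottleneck 4, flow now 13.
Augment Well→r2→r4→r6→Ref: bottleneck 1, flow now 14.
Augment Well→r2→r4→r7→Ref: bottleneck 5, flow now 19.
No augmenting path remains; maximum flow = 19.
By max-flow min-cut, the minimum cut capacity equals the max flow.
In the residual graph, reachable from Well: {Well, r1, r5}.
Min-cut edges: Well→r2 (10), r1→r3 (4), r5→r6 (3), r5→r7 (2); capacity 10 + 4 + 3 + 2 = 19.

19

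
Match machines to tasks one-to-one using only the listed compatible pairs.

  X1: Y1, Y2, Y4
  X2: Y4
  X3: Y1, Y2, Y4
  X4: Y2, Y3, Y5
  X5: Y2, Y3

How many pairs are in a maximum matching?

5

Unit-capacity flow: source→left, listed edges, right→sink; max matching = max flow.
Augmenting path X1→Y1 (+1); matched 1.
Augmenting path X2→Y4 (+1); matched 2.
Augmenting path X3→Y2 (+1); matched 3.
Augmenting path X4→Y3 (+1); matched 4.
Augmenting path X5→Y3→X4→Y5 (+1); matched 5.
No augmenting path remains; maximum matching = 5.
König certificate: {X1, X2, X3, X4, X5} is a vertex cover of size 5 (every listed pair touches it), so no matching can be larger.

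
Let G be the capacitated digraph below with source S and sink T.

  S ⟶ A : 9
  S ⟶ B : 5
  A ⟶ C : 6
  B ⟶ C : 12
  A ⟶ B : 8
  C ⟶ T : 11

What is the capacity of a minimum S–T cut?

11

Augment S→A→C→T: bottleneck 6, flow now 6.
Augment S→B→C→T: bottleneck 5, flow now 11.
No augmenting path remains; maximum flow = 11.
By max-flow min-cut, the minimum cut capacity equals the max flow.
In the residual graph, reachable from S: {S, A, B, C}.
Min-cut edges: C→T (11); capacity 11 = 11.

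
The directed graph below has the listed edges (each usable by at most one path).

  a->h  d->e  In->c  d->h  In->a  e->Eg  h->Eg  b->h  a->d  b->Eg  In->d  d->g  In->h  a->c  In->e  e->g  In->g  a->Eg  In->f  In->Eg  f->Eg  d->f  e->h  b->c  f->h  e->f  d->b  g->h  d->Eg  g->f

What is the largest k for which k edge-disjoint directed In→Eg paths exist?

6

Assign every edge capacity 1; by Menger, the answer equals the max flow.
Path In→Eg (+1); total 1.
Path In→a→Eg (+1); total 2.
Path In→d→Eg (+1); total 3.
Path In→e→Eg (+1); total 4.
Path In→f→Eg (+1); total 5.
Path In→h→Eg (+1); total 6.
No residual In→Eg path; max flow = 6.
Certifying cut of size 6: {In→Eg, In→a, In→d, In→e, f→Eg, h→Eg}.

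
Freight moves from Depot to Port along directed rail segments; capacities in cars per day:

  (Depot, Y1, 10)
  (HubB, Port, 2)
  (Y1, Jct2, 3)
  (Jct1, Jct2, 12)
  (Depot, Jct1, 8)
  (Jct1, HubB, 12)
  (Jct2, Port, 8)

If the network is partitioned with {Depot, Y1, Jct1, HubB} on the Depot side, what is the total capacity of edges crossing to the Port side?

Edges leaving {Depot, Y1, Jct1, HubB}: Y1→Jct2 (3), Jct1→Jct2 (12), HubB→Port (2).
Cut capacity = 3 + 12 + 2 = 17.

17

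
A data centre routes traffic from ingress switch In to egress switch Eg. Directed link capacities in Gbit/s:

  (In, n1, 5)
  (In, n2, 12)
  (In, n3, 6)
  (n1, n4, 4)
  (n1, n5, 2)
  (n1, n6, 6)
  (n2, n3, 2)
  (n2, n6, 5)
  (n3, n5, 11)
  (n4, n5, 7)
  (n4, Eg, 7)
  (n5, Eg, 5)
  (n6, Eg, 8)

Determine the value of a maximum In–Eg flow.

Augment In→n1→n4→Eg: bottleneck 4, flow now 4.
Augment In→n1→n5→Eg: bottleneck 1, flow now 5.
Augment In→n2→n6→Eg: bottleneck 5, flow now 10.
Augment In→n3→n5→Eg: bottleneck 4, flow now 14.
Augment In→n3→n5→n1→n6→Eg: bottleneck 1, flow now 15. (uses reverse residual edge)
No augmenting path remains; maximum flow = 15.
In the residual graph, reachable from In: {In, n2, n3, n5}.
Min-cut edges: In→n1 (5), n2→n6 (5), n5→Eg (5); capacity 5 + 5 + 5 = 15.
This cut is saturated, so no flow can exceed 15.

15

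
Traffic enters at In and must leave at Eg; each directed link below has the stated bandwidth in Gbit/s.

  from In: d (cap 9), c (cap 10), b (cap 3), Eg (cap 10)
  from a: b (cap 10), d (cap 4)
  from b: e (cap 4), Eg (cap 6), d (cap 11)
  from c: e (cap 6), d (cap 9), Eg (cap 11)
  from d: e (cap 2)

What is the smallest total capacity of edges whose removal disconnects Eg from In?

Augment In→Eg: bottleneck 10, flow now 10.
Augment In→b→Eg: bottleneck 3, flow now 13.
Augment In→c→Eg: bottleneck 10, flow now 23.
No augmenting path remains; maximum flow = 23.
By max-flow min-cut, the minimum cut capacity equals the max flow.
In the residual graph, reachable from In: {In, d, e}.
Min-cut edges: In→b (3), In→c (10), In→Eg (10); capacity 3 + 10 + 10 = 23.

23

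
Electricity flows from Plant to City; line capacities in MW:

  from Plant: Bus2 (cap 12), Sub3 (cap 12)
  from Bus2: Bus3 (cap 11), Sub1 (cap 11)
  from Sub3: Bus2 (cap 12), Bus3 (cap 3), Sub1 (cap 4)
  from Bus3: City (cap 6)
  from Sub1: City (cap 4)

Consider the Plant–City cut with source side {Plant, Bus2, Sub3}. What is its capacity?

29

Edges leaving {Plant, Bus2, Sub3}: Bus2→Bus3 (11), Bus2→Sub1 (11), Sub3→Bus3 (3), Sub3→Sub1 (4).
Cut capacity = 11 + 11 + 3 + 4 = 29.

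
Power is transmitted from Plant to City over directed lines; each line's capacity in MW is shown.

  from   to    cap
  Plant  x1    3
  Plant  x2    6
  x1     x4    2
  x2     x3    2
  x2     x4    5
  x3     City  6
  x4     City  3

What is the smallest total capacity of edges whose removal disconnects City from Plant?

5

Augment Plant→x1→x4→City: bottleneck 2, flow now 2.
Augment Plant→x2→x3→City: bottleneck 2, flow now 4.
Augment Plant→x2→x4→City: bottleneck 1, flow now 5.
No augmenting path remains; maximum flow = 5.
By max-flow min-cut, the minimum cut capacity equals the max flow.
In the residual graph, reachable from Plant: {Plant, x1, x2, x4}.
Min-cut edges: x2→x3 (2), x4→City (3); capacity 2 + 3 = 5.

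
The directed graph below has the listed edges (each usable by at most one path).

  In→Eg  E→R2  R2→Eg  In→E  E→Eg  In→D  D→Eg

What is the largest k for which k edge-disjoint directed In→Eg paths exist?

Assign every edge capacity 1; by Menger, the answer equals the max flow.
Path In→Eg (+1); total 1.
Path In→D→Eg (+1); total 2.
Path In→E→Eg (+1); total 3.
No residual In→Eg path; max flow = 3.
Certifying cut of size 3: {In→D, In→E, In→Eg}.

3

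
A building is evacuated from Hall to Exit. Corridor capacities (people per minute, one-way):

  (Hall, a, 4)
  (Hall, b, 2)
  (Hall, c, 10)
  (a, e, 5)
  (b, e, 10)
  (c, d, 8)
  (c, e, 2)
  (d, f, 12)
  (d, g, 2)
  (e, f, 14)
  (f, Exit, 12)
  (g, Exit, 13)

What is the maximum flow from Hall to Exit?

14

Augment Hall→a→e→f→Exit: bottleneck 4, flow now 4.
Augment Hall→b→e→f→Exit: bottleneck 2, flow now 6.
Augment Hall→c→d→f→Exit: bottleneck 6, flow now 12.
Augment Hall→c→d→g→Exit: bottleneck 2, flow now 14.
No augmenting path remains; maximum flow = 14.
In the residual graph, reachable from Hall: {Hall, a, b, c, d, e, f}.
Min-cut edges: d→g (2), f→Exit (12); capacity 2 + 12 = 14.
This cut is saturated, so no flow can exceed 14.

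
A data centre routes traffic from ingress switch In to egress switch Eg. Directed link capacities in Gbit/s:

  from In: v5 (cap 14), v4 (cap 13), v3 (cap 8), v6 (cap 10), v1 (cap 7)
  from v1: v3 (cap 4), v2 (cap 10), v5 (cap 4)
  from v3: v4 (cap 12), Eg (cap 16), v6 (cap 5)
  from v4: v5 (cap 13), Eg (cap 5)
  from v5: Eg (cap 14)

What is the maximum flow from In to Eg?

31

Augment In→v3→Eg: bottleneck 8, flow now 8.
Augment In→v4→Eg: bottleneck 5, flow now 13.
Augment In→v5→Eg: bottleneck 14, flow now 27.
Augment In→v1→v3→Eg: bottleneck 4, flow now 31.
No augmenting path remains; maximum flow = 31.
In the residual graph, reachable from In: {In, v1, v2, v4, v5, v6}.
Min-cut edges: In→v3 (8), v1→v3 (4), v4→Eg (5), v5→Eg (14); capacity 8 + 4 + 5 + 14 = 31.
This cut is saturated, so no flow can exceed 31.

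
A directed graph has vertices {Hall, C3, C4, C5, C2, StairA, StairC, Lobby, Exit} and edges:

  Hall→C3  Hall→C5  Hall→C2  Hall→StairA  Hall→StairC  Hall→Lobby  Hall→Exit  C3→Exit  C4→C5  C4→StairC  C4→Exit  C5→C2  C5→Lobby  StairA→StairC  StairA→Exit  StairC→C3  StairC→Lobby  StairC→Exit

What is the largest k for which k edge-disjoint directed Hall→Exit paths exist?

Assign every edge capacity 1; by Menger, the answer equals the max flow.
Path Hall→Exit (+1); total 1.
Path Hall→C3→Exit (+1); total 2.
Path Hall→StairA→Exit (+1); total 3.
Path Hall→StairC→Exit (+1); total 4.
No residual Hall→Exit path; max flow = 4.
Certifying cut of size 4: {Hall→C3, Hall→Exit, Hall→StairA, Hall→StairC}.

4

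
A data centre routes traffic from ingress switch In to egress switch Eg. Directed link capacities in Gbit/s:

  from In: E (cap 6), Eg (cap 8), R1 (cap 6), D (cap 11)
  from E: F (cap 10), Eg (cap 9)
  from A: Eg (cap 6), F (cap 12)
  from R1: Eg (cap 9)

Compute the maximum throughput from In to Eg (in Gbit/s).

20

Augment In→Eg: bottleneck 8, flow now 8.
Augment In→E→Eg: bottleneck 6, flow now 14.
Augment In→R1→Eg: bottleneck 6, flow now 20.
No augmenting path remains; maximum flow = 20.
In the residual graph, reachable from In: {In, D}.
Min-cut edges: In→E (6), In→R1 (6), In→Eg (8); capacity 6 + 6 + 8 = 20.
This cut is saturated, so no flow can exceed 20.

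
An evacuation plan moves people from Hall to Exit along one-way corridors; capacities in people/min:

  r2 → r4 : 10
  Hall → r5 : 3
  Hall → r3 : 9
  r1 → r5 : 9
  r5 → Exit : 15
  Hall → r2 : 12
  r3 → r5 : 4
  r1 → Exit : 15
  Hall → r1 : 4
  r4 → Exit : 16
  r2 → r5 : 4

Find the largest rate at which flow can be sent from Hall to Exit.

23

Augment Hall→r1→Exit: bottleneck 4, flow now 4.
Augment Hall→r5→Exit: bottleneck 3, flow now 7.
Augment Hall→r2→r4→Exit: bottleneck 10, flow now 17.
Augment Hall→r2→r5→Exit: bottleneck 2, flow now 19.
Augment Hall→r3→r5→Exit: bottleneck 4, flow now 23.
No augmenting path remains; maximum flow = 23.
In the residual graph, reachable from Hall: {Hall, r3}.
Min-cut edges: Hall→r1 (4), Hall→r2 (12), Hall→r5 (3), r3→r5 (4); capacity 4 + 12 + 3 + 4 = 23.
This cut is saturated, so no flow can exceed 23.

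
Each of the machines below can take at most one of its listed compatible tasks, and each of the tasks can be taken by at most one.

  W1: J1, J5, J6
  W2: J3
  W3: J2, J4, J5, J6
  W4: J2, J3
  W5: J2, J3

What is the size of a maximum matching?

Unit-capacity flow: source→left, listed edges, right→sink; max matching = max flow.
Augmenting path W1→J1 (+1); matched 1.
Augmenting path W2→J3 (+1); matched 2.
Augmenting path W3→J2 (+1); matched 3.
Augmenting path W4→J2→W3→J4 (+1); matched 4.
No augmenting path remains; maximum matching = 4.
König certificate: {W1, W3, J2, J3} is a vertex cover of size 4 (every listed pair touches it), so no matching can be larger.

4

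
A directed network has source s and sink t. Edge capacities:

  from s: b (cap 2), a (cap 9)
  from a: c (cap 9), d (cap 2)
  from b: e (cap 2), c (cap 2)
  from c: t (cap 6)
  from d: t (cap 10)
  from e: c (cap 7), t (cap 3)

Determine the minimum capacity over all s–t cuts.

Augment s→a→c→t: bottleneck 6, flow now 6.
Augment s→a→d→t: bottleneck 2, flow now 8.
Augment s→b→e→t: bottleneck 2, flow now 10.
No augmenting path remains; maximum flow = 10.
By max-flow min-cut, the minimum cut capacity equals the max flow.
In the residual graph, reachable from s: {s, a, c}.
Min-cut edges: s→b (2), a→d (2), c→t (6); capacity 2 + 2 + 6 = 10.

10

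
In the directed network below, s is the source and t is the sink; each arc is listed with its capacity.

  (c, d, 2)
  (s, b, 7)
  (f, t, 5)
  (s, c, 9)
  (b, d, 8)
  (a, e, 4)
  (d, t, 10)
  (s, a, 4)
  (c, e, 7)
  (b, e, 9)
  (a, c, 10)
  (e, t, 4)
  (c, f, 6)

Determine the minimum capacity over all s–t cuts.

Augment s→a→e→t: bottleneck 4, flow now 4.
Augment s→b→d→t: bottleneck 7, flow now 11.
Augment s→c→d→t: bottleneck 2, flow now 13.
Augment s→c→f→t: bottleneck 5, flow now 18.
No augmenting path remains; maximum flow = 18.
By max-flow min-cut, the minimum cut capacity equals the max flow.
In the residual graph, reachable from s: {s, a, c, e, f}.
Min-cut edges: s→b (7), c→d (2), e→t (4), f→t (5); capacity 7 + 2 + 4 + 5 = 18.

18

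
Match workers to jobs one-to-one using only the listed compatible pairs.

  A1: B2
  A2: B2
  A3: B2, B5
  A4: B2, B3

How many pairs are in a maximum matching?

Unit-capacity flow: source→left, listed edges, right→sink; max matching = max flow.
Augmenting path A1→B2 (+1); matched 1.
Augmenting path A3→B5 (+1); matched 2.
Augmenting path A4→B3 (+1); matched 3.
No augmenting path remains; maximum matching = 3.
König certificate: {A3, A4, B2} is a vertex cover of size 3 (every listed pair touches it), so no matching can be larger.

3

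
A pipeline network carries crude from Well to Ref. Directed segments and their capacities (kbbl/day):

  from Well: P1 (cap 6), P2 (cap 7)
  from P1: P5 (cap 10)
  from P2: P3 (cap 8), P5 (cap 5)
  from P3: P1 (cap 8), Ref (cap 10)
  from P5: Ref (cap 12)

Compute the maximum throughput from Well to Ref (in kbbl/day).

Augment Well→P1→P5→Ref: bottleneck 6, flow now 6.
Augment Well→P2→P3→Ref: bottleneck 7, flow now 13.
No augmenting path remains; maximum flow = 13.
In the residual graph, reachable from Well: {Well}.
Min-cut edges: Well→P1 (6), Well→P2 (7); capacity 6 + 7 = 13.
This cut is saturated, so no flow can exceed 13.

13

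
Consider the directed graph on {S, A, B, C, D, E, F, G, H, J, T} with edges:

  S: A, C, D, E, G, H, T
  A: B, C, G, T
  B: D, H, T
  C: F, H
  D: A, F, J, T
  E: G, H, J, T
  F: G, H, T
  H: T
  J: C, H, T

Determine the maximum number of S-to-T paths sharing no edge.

Assign every edge capacity 1; by Menger, the answer equals the max flow.
Path S→T (+1); total 1.
Path S→A→T (+1); total 2.
Path S→D→T (+1); total 3.
Path S→E→T (+1); total 4.
Path S→H→T (+1); total 5.
Path S→C→F→T (+1); total 6.
No residual S→T path; max flow = 6.
Certifying cut of size 6: {S→A, S→C, S→D, S→E, S→H, S→T}.

6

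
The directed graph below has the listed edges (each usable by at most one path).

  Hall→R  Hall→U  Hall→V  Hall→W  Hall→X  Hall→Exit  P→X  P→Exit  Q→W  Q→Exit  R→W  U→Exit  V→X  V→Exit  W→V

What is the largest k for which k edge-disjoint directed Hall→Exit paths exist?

3

Assign every edge capacity 1; by Menger, the answer equals the max flow.
Path Hall→Exit (+1); total 1.
Path Hall→U→Exit (+1); total 2.
Path Hall→V→Exit (+1); total 3.
No residual Hall→Exit path; max flow = 3.
Certifying cut of size 3: {Hall→Exit, Hall→U, V→Exit}.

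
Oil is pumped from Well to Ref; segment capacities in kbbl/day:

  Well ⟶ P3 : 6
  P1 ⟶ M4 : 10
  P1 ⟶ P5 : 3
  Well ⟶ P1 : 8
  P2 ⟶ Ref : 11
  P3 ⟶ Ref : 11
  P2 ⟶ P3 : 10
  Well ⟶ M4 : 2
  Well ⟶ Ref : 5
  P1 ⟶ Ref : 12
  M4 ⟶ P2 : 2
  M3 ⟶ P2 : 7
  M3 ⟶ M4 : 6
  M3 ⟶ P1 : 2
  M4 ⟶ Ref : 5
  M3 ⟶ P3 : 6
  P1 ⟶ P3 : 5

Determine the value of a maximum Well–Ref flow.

Augment Well→Ref: bottleneck 5, flow now 5.
Augment Well→P1→Ref: bottleneck 8, flow now 13.
Augment Well→M4→Ref: bottleneck 2, flow now 15.
Augment Well→P3→Ref: bottleneck 6, flow now 21.
No augmenting path remains; maximum flow = 21.
In the residual graph, reachable from Well: {Well}.
Min-cut edges: Well→P1 (8), Well→M4 (2), Well→P3 (6), Well→Ref (5); capacity 8 + 2 + 6 + 5 = 21.
This cut is saturated, so no flow can exceed 21.

21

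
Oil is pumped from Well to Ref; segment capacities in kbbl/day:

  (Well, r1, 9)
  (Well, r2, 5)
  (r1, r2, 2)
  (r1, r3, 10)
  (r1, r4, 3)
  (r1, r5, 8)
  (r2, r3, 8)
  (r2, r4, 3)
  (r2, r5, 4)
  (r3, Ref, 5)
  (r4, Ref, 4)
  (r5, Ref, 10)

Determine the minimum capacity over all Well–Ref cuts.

Augment Well→r1→r3→Ref: bottleneck 5, flow now 5.
Augment Well→r1→r4→Ref: bottleneck 3, flow now 8.
Augment Well→r1→r5→Ref: bottleneck 1, flow now 9.
Augment Well→r2→r4→Ref: bottleneck 1, flow now 10.
Augment Well→r2→r5→Ref: bottleneck 4, flow now 14.
No augmenting path remains; maximum flow = 14.
By max-flow min-cut, the minimum cut capacity equals the max flow.
In the residual graph, reachable from Well: {Well}.
Min-cut edges: Well→r1 (9), Well→r2 (5); capacity 9 + 5 = 14.

14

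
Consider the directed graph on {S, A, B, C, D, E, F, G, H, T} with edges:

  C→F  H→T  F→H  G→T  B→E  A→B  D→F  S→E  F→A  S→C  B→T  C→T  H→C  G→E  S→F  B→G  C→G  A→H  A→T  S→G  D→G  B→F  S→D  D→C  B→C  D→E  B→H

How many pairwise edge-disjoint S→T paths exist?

Assign every edge capacity 1; by Menger, the answer equals the max flow.
Path S→C→T (+1); total 1.
Path S→G→T (+1); total 2.
Path S→F→A→T (+1); total 3.
Path S→D→F→H→T (+1); total 4.
No residual S→T path; max flow = 4.
Certifying cut of size 4: {S→C, S→D, S→F, S→G}.

4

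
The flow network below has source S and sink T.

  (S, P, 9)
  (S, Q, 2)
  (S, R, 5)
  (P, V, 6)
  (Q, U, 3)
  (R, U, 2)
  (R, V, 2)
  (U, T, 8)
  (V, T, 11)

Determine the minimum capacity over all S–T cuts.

12

Augment S→P→V→T: bottleneck 6, flow now 6.
Augment S→Q→U→T: bottleneck 2, flow now 8.
Augment S→R→U→T: bottleneck 2, flow now 10.
Augment S→R→V→T: bottleneck 2, flow now 12.
No augmenting path remains; maximum flow = 12.
By max-flow min-cut, the minimum cut capacity equals the max flow.
In the residual graph, reachable from S: {S, P, R}.
Min-cut edges: S→Q (2), P→V (6), R→U (2), R→V (2); capacity 2 + 6 + 2 + 2 = 12.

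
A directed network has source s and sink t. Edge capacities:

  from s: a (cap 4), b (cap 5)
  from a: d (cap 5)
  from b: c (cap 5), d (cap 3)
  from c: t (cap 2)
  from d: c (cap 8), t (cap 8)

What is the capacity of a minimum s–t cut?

9

Augment s→a→d→t: bottleneck 4, flow now 4.
Augment s→b→c→t: bottleneck 2, flow now 6.
Augment s→b→d→t: bottleneck 3, flow now 9.
No augmenting path remains; maximum flow = 9.
By max-flow min-cut, the minimum cut capacity equals the max flow.
In the residual graph, reachable from s: {s}.
Min-cut edges: s→a (4), s→b (5); capacity 4 + 5 = 9.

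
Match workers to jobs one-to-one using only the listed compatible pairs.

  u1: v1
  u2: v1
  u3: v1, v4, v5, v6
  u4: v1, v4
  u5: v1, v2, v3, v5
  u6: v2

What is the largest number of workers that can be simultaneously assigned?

5

Unit-capacity flow: source→left, listed edges, right→sink; max matching = max flow.
Augmenting path u1→v1 (+1); matched 1.
Augmenting path u3→v4 (+1); matched 2.
Augmenting path u5→v2 (+1); matched 3.
Augmenting path u4→v4→u3→v5 (+1); matched 4.
Augmenting path u6→v2→u5→v3 (+1); matched 5.
No augmenting path remains; maximum matching = 5.
König certificate: {u3, u4, u5, u6, v1} is a vertex cover of size 5 (every listed pair touches it), so no matching can be larger.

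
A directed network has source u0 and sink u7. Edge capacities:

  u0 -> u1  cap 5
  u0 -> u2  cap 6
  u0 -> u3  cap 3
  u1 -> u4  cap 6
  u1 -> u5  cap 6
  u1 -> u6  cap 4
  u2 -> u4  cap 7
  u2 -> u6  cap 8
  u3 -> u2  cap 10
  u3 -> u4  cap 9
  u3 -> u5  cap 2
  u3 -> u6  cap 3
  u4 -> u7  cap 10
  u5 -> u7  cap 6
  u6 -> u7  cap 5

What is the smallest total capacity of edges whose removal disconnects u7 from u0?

14

Augment u0→u1→u4→u7: bottleneck 5, flow now 5.
Augment u0→u2→u4→u7: bottleneck 5, flow now 10.
Augment u0→u2→u6→u7: bottleneck 1, flow now 11.
Augment u0→u3→u5→u7: bottleneck 2, flow now 13.
Augment u0→u3→u6→u7: bottleneck 1, flow now 14.
No augmenting path remains; maximum flow = 14.
By max-flow min-cut, the minimum cut capacity equals the max flow.
In the residual graph, reachable from u0: {u0}.
Min-cut edges: u0→u1 (5), u0→u2 (6), u0→u3 (3); capacity 5 + 6 + 3 = 14.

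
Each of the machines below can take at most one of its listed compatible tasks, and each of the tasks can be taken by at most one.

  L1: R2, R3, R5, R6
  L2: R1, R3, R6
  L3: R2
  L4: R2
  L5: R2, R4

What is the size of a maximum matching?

4

Unit-capacity flow: source→left, listed edges, right→sink; max matching = max flow.
Augmenting path L1→R2 (+1); matched 1.
Augmenting path L2→R1 (+1); matched 2.
Augmenting path L5→R4 (+1); matched 3.
Augmenting path L3→R2→L1→R3 (+1); matched 4.
No augmenting path remains; maximum matching = 4.
König certificate: {L1, L2, L5, R2} is a vertex cover of size 4 (every listed pair touches it), so no matching can be larger.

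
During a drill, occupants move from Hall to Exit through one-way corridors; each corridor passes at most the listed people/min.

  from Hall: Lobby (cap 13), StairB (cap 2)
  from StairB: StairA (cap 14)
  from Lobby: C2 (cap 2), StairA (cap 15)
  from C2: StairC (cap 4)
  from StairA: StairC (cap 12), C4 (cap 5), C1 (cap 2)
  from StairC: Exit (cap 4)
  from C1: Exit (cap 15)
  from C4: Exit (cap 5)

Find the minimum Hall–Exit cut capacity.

Augment Hall→StairB→StairA→StairC→Exit: bottleneck 2, flow now 2.
Augment Hall→Lobby→C2→StairC→Exit: bottleneck 2, flow now 4.
Augment Hall→Lobby→StairA→C1→Exit: bottleneck 2, flow now 6.
Augment Hall→Lobby→StairA→C4→Exit: bottleneck 5, flow now 11.
No augmenting path remains; maximum flow = 11.
By max-flow min-cut, the minimum cut capacity equals the max flow.
In the residual graph, reachable from Hall: {Hall, StairB, Lobby, C2, StairA, StairC}.
Min-cut edges: StairA→C1 (2), StairA→C4 (5), StairC→Exit (4); capacity 2 + 5 + 4 = 11.

11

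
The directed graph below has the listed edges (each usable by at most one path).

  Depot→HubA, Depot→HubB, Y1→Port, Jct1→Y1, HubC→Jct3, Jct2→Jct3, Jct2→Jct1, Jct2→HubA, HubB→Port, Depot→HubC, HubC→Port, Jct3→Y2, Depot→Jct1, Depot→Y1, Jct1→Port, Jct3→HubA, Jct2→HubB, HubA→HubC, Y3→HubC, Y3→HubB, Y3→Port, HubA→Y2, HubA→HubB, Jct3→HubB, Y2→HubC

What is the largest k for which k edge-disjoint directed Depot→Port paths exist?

Assign every edge capacity 1; by Menger, the answer equals the max flow.
Path Depot→Jct1→Port (+1); total 1.
Path Depot→Y1→Port (+1); total 2.
Path Depot→HubC→Port (+1); total 3.
Path Depot→HubB→Port (+1); total 4.
No residual Depot→Port path; max flow = 4.
Certifying cut of size 4: {Depot→Jct1, Depot→Y1, HubB→Port, HubC→Port}.

4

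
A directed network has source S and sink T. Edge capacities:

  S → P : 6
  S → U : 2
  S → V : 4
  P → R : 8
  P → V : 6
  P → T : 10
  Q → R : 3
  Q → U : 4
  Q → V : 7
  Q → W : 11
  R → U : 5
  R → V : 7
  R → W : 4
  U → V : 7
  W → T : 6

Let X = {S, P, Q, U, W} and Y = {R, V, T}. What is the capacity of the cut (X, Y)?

Edges leaving {S, P, Q, U, W}: S→V (4), P→R (8), P→V (6), P→T (10), Q→R (3), Q→V (7), U→V (7), W→T (6).
Cut capacity = 4 + 8 + 6 + 10 + 3 + 7 + 7 + 6 = 51.

51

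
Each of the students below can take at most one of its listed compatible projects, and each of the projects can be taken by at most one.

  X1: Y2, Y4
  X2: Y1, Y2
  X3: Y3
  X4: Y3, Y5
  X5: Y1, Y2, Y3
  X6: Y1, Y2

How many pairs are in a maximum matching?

Unit-capacity flow: source→left, listed edges, right→sink; max matching = max flow.
Augmenting path X1→Y2 (+1); matched 1.
Augmenting path X2→Y1 (+1); matched 2.
Augmenting path X3→Y3 (+1); matched 3.
Augmenting path X4→Y5 (+1); matched 4.
Augmenting path X5→Y2→X1→Y4 (+1); matched 5.
No augmenting path remains; maximum matching = 5.
König certificate: {X1, X4, Y1, Y2, Y3} is a vertex cover of size 5 (every listed pair touches it), so no matching can be larger.

5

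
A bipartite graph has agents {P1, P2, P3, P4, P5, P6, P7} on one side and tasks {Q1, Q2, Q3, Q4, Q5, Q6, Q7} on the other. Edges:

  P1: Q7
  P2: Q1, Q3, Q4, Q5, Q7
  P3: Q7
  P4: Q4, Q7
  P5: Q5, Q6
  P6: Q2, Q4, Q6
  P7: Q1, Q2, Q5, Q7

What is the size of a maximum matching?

6

Unit-capacity flow: source→left, listed edges, right→sink; max matching = max flow.
Augmenting path P1→Q7 (+1); matched 1.
Augmenting path P2→Q1 (+1); matched 2.
Augmenting path P4→Q4 (+1); matched 3.
Augmenting path P5→Q5 (+1); matched 4.
Augmenting path P6→Q2 (+1); matched 5.
Augmenting path P7→Q1→P2→Q3 (+1); matched 6.
No augmenting path remains; maximum matching = 6.
König certificate: {P2, P4, P5, P6, P7, Q7} is a vertex cover of size 6 (every listed pair touches it), so no matching can be larger.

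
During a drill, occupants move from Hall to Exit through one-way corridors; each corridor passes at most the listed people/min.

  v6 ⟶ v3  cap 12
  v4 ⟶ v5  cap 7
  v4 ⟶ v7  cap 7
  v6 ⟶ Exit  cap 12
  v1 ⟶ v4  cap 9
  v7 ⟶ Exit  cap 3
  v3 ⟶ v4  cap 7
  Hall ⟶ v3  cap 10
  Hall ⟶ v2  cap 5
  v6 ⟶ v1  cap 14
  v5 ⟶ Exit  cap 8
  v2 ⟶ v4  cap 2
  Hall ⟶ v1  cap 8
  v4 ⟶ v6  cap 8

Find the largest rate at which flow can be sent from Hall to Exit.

17

Augment Hall→v1→v4→v5→Exit: bottleneck 7, flow now 7.
Augment Hall→v1→v4→v6→Exit: bottleneck 1, flow now 8.
Augment Hall→v2→v4→v6→Exit: bottleneck 2, flow now 10.
Augment Hall→v3→v4→v6→Exit: bottleneck 5, flow now 15.
Augment Hall→v3→v4→v7→Exit: bottleneck 2, flow now 17.
No augmenting path remains; maximum flow = 17.
In the residual graph, reachable from Hall: {Hall, v2, v3}.
Min-cut edges: Hall→v1 (8), v2→v4 (2), v3→v4 (7); capacity 8 + 2 + 7 = 17.
This cut is saturated, so no flow can exceed 17.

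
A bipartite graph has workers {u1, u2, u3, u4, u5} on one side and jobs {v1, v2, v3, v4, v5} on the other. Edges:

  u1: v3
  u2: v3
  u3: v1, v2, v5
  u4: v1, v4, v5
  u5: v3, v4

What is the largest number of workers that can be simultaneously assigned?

4

Unit-capacity flow: source→left, listed edges, right→sink; max matching = max flow.
Augmenting path u1→v3 (+1); matched 1.
Augmenting path u3→v1 (+1); matched 2.
Augmenting path u4→v4 (+1); matched 3.
Augmenting path u5→v4→u4→v5 (+1); matched 4.
No augmenting path remains; maximum matching = 4.
König certificate: {u3, u4, u5, v3} is a vertex cover of size 4 (every listed pair touches it), so no matching can be larger.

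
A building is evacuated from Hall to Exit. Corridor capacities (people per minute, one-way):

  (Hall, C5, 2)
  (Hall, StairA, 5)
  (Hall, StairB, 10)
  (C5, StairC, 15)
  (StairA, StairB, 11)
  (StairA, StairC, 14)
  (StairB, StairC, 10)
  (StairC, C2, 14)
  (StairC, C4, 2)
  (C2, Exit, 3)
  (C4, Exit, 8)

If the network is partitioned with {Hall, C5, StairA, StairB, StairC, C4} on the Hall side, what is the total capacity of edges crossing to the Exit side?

Edges leaving {Hall, C5, StairA, StairB, StairC, C4}: StairC→C2 (14), C4→Exit (8).
Cut capacity = 14 + 8 = 22.

22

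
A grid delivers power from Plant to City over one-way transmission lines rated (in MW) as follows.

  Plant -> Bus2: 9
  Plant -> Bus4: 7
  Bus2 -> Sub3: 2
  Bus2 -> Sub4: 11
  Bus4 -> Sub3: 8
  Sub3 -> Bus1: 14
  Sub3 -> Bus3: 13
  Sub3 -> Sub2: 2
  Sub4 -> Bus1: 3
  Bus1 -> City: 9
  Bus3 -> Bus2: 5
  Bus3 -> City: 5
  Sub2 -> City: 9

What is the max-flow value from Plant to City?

12

Augment Plant→Bus2→Sub3→Bus1→City: bottleneck 2, flow now 2.
Augment Plant→Bus2→Sub4→Bus1→City: bottleneck 3, flow now 5.
Augment Plant→Bus4→Sub3→Bus1→City: bottleneck 4, flow now 9.
Augment Plant→Bus4→Sub3→Bus3→City: bottleneck 3, flow now 12.
No augmenting path remains; maximum flow = 12.
In the residual graph, reachable from Plant: {Plant, Bus2, Sub4}.
Min-cut edges: Plant→Bus4 (7), Bus2→Sub3 (2), Sub4→Bus1 (3); capacity 7 + 2 + 3 = 12.
This cut is saturated, so no flow can exceed 12.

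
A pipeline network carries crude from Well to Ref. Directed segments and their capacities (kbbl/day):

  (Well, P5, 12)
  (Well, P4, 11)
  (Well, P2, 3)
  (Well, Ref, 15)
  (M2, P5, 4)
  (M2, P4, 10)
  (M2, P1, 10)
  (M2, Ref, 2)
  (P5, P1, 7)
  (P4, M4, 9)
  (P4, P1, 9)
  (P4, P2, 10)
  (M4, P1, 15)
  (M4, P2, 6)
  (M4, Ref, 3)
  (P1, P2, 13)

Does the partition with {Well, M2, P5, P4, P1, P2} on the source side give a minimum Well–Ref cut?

No — its capacity is 26, but the minimum cut has capacity 18.

Given cut capacity: 15 + 2 + 9 = 26.
Augment Well→Ref: bottleneck 15, flow now 15.
Augment Well→P4→M4→Ref: bottleneck 3, flow now 18.
No augmenting path remains; maximum flow = 18.
In the residual graph, reachable from Well: {Well, P5, P4, M4, P1, P2}.
Min-cut edges: Well→Ref (15), M4→Ref (3); capacity 15 + 3 = 18.
Cut capacity 26 exceeds the max flow 18, so it is not minimum.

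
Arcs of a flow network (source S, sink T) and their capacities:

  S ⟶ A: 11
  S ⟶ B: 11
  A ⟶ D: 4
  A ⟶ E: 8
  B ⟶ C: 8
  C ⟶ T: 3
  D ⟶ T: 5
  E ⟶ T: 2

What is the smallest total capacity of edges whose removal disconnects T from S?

9

Augment S→A→D→T: bottleneck 4, flow now 4.
Augment S→A→E→T: bottleneck 2, flow now 6.
Augment S→B→C→T: bottleneck 3, flow now 9.
No augmenting path remains; maximum flow = 9.
By max-flow min-cut, the minimum cut capacity equals the max flow.
In the residual graph, reachable from S: {S, A, B, C, E}.
Min-cut edges: A→D (4), C→T (3), E→T (2); capacity 4 + 3 + 2 = 9.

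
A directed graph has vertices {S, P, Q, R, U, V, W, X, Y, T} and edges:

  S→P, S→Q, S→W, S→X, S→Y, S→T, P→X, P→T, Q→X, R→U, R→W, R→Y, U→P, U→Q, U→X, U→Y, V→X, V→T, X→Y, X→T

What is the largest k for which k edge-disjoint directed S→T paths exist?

3

Assign every edge capacity 1; by Menger, the answer equals the max flow.
Path S→T (+1); total 1.
Path S→P→T (+1); total 2.
Path S→X→T (+1); total 3.
No residual S→T path; max flow = 3.
Certifying cut of size 3: {S→P, S→T, X→T}.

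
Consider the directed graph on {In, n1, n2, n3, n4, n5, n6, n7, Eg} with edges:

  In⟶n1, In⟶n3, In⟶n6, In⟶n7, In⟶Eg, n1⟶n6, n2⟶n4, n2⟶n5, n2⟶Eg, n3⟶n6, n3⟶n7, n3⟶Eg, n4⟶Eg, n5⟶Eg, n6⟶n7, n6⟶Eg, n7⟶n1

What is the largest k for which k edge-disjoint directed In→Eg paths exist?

3

Assign every edge capacity 1; by Menger, the answer equals the max flow.
Path In→Eg (+1); total 1.
Path In→n3→Eg (+1); total 2.
Path In→n6→Eg (+1); total 3.
No residual In→Eg path; max flow = 3.
Certifying cut of size 3: {In→Eg, In→n3, n6→Eg}.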